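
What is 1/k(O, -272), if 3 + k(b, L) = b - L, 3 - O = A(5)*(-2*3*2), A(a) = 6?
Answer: 1/344 ≈ 0.0029070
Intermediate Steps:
O = 75 (O = 3 - 6*-2*3*2 = 3 - 6*(-6*2) = 3 - 6*(-12) = 3 - 1*(-72) = 3 + 72 = 75)
k(b, L) = -3 + b - L (k(b, L) = -3 + (b - L) = -3 + b - L)
1/k(O, -272) = 1/(-3 + 75 - 1*(-272)) = 1/(-3 + 75 + 272) = 1/344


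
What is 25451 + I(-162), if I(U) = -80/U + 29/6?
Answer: 4123925/162 ≈ 25456.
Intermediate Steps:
I(U) = 29/6 - 80/U (I(U) = -80/U + 29*(⅙) = -80/U + 29/6 = 29/6 - 80/U)
25451 + I(-162) = 25451 + (29/6 - 80/(-162)) = 25451 + (29/6 - 80*(-1/162)) = 25451 + (29/6 + 40/81) = 25451 + 863/162 = 4123925/162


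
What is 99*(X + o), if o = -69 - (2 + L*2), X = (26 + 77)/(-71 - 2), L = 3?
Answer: -566676/73 ≈ -7762.7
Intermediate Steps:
X = -103/73 (X = 103/(-73) = 103*(-1/73) = -103/73 ≈ -1.4110)
o = -77 (o = -69 - (2 + 3*2) = -69 - (2 + 6) = -69 - 1*8 = -69 - 8 = -77)
99*(X + o) = 99*(-103/73 - 77) = 99*(-5724/73) = -566676/73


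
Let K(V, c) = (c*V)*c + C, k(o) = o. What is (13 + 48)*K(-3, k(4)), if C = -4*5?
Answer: -4148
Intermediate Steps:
C = -20
K(V, c) = -20 + V*c² (K(V, c) = (c*V)*c - 20 = (V*c)*c - 20 = V*c² - 20 = -20 + V*c²)
(13 + 48)*K(-3, k(4)) = (13 + 48)*(-20 - 3*4²) = 61*(-20 - 3*16) = 61*(-20 - 48) = 61*(-68) = -4148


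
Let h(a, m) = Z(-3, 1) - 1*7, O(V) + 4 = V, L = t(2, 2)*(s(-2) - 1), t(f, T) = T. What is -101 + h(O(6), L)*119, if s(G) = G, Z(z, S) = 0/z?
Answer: -934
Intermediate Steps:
Z(z, S) = 0
L = -6 (L = 2*(-2 - 1) = 2*(-3) = -6)
O(V) = -4 + V
h(a, m) = -7 (h(a, m) = 0 - 1*7 = 0 - 7 = -7)
-101 + h(O(6), L)*119 = -101 - 7*119 = -101 - 833 = -934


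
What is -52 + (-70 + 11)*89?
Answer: -5303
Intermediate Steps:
-52 + (-70 + 11)*89 = -52 - 59*89 = -52 - 5251 = -5303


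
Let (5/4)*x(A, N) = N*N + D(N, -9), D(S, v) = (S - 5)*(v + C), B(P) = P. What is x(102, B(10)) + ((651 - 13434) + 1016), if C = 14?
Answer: -11667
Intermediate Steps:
D(S, v) = (-5 + S)*(14 + v) (D(S, v) = (S - 5)*(v + 14) = (-5 + S)*(14 + v))
x(A, N) = -20 + 4*N + 4*N**2/5 (x(A, N) = 4*(N*N + (-70 - 5*(-9) + 14*N + N*(-9)))/5 = 4*(N**2 + (-70 + 45 + 14*N - 9*N))/5 = 4*(N**2 + (-25 + 5*N))/5 = 4*(-25 + N**2 + 5*N)/5 = -20 + 4*N + 4*N**2/5)
x(102, B(10)) + ((651 - 13434) + 1016) = (-20 + 4*10 + (4/5)*10**2) + ((651 - 13434) + 1016) = (-20 + 40 + (4/5)*100) + (-12783 + 1016) = (-20 + 40 + 80) - 11767 = 100 - 11767 = -11667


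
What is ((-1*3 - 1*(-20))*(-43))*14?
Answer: -10234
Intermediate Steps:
((-1*3 - 1*(-20))*(-43))*14 = ((-3 + 20)*(-43))*14 = (17*(-43))*14 = -731*14 = -10234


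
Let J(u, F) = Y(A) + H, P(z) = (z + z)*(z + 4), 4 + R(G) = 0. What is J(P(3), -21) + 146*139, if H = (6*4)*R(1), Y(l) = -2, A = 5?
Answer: 20196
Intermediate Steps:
R(G) = -4 (R(G) = -4 + 0 = -4)
H = -96 (H = (6*4)*(-4) = 24*(-4) = -96)
P(z) = 2*z*(4 + z) (P(z) = (2*z)*(4 + z) = 2*z*(4 + z))
J(u, F) = -98 (J(u, F) = -2 - 96 = -98)
J(P(3), -21) + 146*139 = -98 + 146*139 = -98 + 20294 = 20196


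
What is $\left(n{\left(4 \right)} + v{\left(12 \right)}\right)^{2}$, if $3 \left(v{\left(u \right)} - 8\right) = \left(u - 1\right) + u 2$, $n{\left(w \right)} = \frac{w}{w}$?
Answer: $\frac{3844}{9} \approx 427.11$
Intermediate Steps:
$n{\left(w \right)} = 1$
$v{\left(u \right)} = \frac{23}{3} + u$ ($v{\left(u \right)} = 8 + \frac{\left(u - 1\right) + u 2}{3} = 8 + \frac{\left(-1 + u\right) + 2 u}{3} = 8 + \frac{-1 + 3 u}{3} = 8 + \left(- \frac{1}{3} + u\right) = \frac{23}{3} + u$)
$\left(n{\left(4 \right)} + v{\left(12 \right)}\right)^{2} = \left(1 + \left(\frac{23}{3} + 12\right)\right)^{2} = \left(1 + \frac{59}{3}\right)^{2} = \left(\frac{62}{3}\right)^{2} = \frac{3844}{9}$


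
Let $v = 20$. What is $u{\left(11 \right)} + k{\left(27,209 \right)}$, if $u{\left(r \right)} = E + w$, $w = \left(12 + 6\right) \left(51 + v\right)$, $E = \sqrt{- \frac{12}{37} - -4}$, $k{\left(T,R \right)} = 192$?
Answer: $1470 + \frac{2 \sqrt{1258}}{37} \approx 1471.9$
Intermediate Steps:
$E = \frac{2 \sqrt{1258}}{37}$ ($E = \sqrt{\left(-12\right) \frac{1}{37} + 4} = \sqrt{- \frac{12}{37} + 4} = \sqrt{\frac{136}{37}} = \frac{2 \sqrt{1258}}{37} \approx 1.9172$)
$w = 1278$ ($w = \left(12 + 6\right) \left(51 + 20\right) = 18 \cdot 71 = 1278$)
$u{\left(r \right)} = 1278 + \frac{2 \sqrt{1258}}{37}$ ($u{\left(r \right)} = \frac{2 \sqrt{1258}}{37} + 1278 = 1278 + \frac{2 \sqrt{1258}}{37}$)
$u{\left(11 \right)} + k{\left(27,209 \right)} = \left(1278 + \frac{2 \sqrt{1258}}{37}\right) + 192 = 1470 + \frac{2 \sqrt{1258}}{37}$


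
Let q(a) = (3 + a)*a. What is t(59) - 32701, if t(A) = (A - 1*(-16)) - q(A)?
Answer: -36284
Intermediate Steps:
q(a) = a*(3 + a)
t(A) = 16 + A - A*(3 + A) (t(A) = (A - 1*(-16)) - A*(3 + A) = (A + 16) - A*(3 + A) = (16 + A) - A*(3 + A) = 16 + A - A*(3 + A))
t(59) - 32701 = (16 + 59 - 1*59*(3 + 59)) - 32701 = (16 + 59 - 1*59*62) - 32701 = (16 + 59 - 3658) - 32701 = -3583 - 32701 = -36284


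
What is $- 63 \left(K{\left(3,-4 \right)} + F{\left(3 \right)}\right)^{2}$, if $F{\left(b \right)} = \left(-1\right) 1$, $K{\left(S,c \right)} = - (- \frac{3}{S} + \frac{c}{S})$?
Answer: $-112$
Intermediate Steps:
$K{\left(S,c \right)} = \frac{3}{S} - \frac{c}{S}$
$F{\left(b \right)} = -1$
$- 63 \left(K{\left(3,-4 \right)} + F{\left(3 \right)}\right)^{2} = - 63 \left(\frac{3 - -4}{3} - 1\right)^{2} = - 63 \left(\frac{3 + 4}{3} - 1\right)^{2} = - 63 \left(\frac{1}{3} \cdot 7 - 1\right)^{2} = - 63 \left(\frac{7}{3} - 1\right)^{2} = - 63 \left(\frac{4}{3}\right)^{2} = \left(-63\right) \frac{16}{9} = -112$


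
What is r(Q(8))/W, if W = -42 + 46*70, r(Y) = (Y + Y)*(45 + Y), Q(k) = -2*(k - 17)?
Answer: 162/227 ≈ 0.71366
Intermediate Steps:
Q(k) = 34 - 2*k (Q(k) = -2*(-17 + k) = 34 - 2*k)
r(Y) = 2*Y*(45 + Y) (r(Y) = (2*Y)*(45 + Y) = 2*Y*(45 + Y))
W = 3178 (W = -42 + 3220 = 3178)
r(Q(8))/W = (2*(34 - 2*8)*(45 + (34 - 2*8)))/3178 = (2*(34 - 16)*(45 + (34 - 16)))*(1/3178) = (2*18*(45 + 18))*(1/3178) = (2*18*63)*(1/3178) = 2268*(1/3178) = 162/227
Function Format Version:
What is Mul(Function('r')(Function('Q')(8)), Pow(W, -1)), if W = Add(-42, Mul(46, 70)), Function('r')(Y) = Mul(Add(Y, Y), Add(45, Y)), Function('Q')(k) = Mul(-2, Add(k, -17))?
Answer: Rational(162, 227) ≈ 0.71366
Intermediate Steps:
Function('Q')(k) = Add(34, Mul(-2, k)) (Function('Q')(k) = Mul(-2, Add(-17, k)) = Add(34, Mul(-2, k)))
Function('r')(Y) = Mul(2, Y, Add(45, Y)) (Function('r')(Y) = Mul(Mul(2, Y), Add(45, Y)) = Mul(2, Y, Add(45, Y)))
W = 3178 (W = Add(-42, 3220) = 3178)
Mul(Function('r')(Function('Q')(8)), Pow(W, -1)) = Mul(Mul(2, Add(34, Mul(-2, 8)), Add(45, Add(34, Mul(-2, 8)))), Pow(3178, -1)) = Mul(Mul(2, Add(34, -16), Add(45, Add(34, -16))), Rational(1, 3178)) = Mul(Mul(2, 18, Add(45, 18)), Rational(1, 3178)) = Mul(Mul(2, 18, 63), Rational(1, 3178)) = Mul(2268, Rational(1, 3178)) = Rational(162, 227)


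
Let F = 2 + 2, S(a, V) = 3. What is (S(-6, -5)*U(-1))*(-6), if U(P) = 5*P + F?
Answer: 18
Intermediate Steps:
F = 4
U(P) = 4 + 5*P (U(P) = 5*P + 4 = 4 + 5*P)
(S(-6, -5)*U(-1))*(-6) = (3*(4 + 5*(-1)))*(-6) = (3*(4 - 5))*(-6) = (3*(-1))*(-6) = -3*(-6) = 18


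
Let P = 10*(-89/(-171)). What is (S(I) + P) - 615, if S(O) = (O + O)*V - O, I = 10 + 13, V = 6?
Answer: -61012/171 ≈ -356.80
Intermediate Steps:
I = 23
S(O) = 11*O (S(O) = (O + O)*6 - O = (2*O)*6 - O = 12*O - O = 11*O)
P = 890/171 (P = 10*(-89*(-1/171)) = 10*(89/171) = 890/171 ≈ 5.2047)
(S(I) + P) - 615 = (11*23 + 890/171) - 615 = (253 + 890/171) - 615 = 44153/171 - 615 = -61012/171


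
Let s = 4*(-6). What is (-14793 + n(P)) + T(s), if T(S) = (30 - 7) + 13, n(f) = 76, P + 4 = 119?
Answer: -14681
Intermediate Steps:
P = 115 (P = -4 + 119 = 115)
s = -24
T(S) = 36 (T(S) = 23 + 13 = 36)
(-14793 + n(P)) + T(s) = (-14793 + 76) + 36 = -14717 + 36 = -14681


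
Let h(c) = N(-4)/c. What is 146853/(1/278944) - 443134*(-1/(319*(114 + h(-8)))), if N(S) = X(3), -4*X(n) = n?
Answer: 47709225173830496/1164669 ≈ 4.0964e+10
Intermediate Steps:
X(n) = -n/4
N(S) = -3/4 (N(S) = -1/4*3 = -3/4)
h(c) = -3/(4*c)
146853/(1/278944) - 443134*(-1/(319*(114 + h(-8)))) = 146853/(1/278944) - 443134*(-1/(319*(114 - 3/4/(-8)))) = 146853/(1/278944) - 443134*(-1/(319*(114 - 3/4*(-1/8)))) = 146853*278944 - 443134*(-1/(319*(114 + 3/32))) = 40963763232 - 443134/((3651/32)*(-319)) = 40963763232 - 443134/(-1164669/32) = 40963763232 - 443134*(-32/1164669) = 40963763232 + 14180288/1164669 = 47709225173830496/1164669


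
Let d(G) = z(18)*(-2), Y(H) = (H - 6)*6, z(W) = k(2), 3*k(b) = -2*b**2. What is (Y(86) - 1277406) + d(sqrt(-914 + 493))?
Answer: -3830762/3 ≈ -1.2769e+6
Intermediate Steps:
k(b) = -2*b**2/3 (k(b) = (-2*b**2)/3 = -2*b**2/3)
z(W) = -8/3 (z(W) = -2/3*2**2 = -2/3*4 = -8/3)
Y(H) = -36 + 6*H (Y(H) = (-6 + H)*6 = -36 + 6*H)
d(G) = 16/3 (d(G) = -8/3*(-2) = 16/3)
(Y(86) - 1277406) + d(sqrt(-914 + 493)) = ((-36 + 6*86) - 1277406) + 16/3 = ((-36 + 516) - 1277406) + 16/3 = (480 - 1277406) + 16/3 = -1276926 + 16/3 = -3830762/3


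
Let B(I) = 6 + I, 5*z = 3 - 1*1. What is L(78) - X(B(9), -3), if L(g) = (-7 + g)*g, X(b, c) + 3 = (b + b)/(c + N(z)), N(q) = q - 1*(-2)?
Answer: 5591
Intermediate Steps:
z = ⅖ (z = (3 - 1*1)/5 = (3 - 1)/5 = (⅕)*2 = ⅖ ≈ 0.40000)
N(q) = 2 + q (N(q) = q + 2 = 2 + q)
X(b, c) = -3 + 2*b/(12/5 + c) (X(b, c) = -3 + (b + b)/(c + (2 + ⅖)) = -3 + (2*b)/(c + 12/5) = -3 + (2*b)/(12/5 + c) = -3 + 2*b/(12/5 + c))
L(g) = g*(-7 + g)
L(78) - X(B(9), -3) = 78*(-7 + 78) - (-36 - 15*(-3) + 10*(6 + 9))/(12 + 5*(-3)) = 78*71 - (-36 + 45 + 10*15)/(12 - 15) = 5538 - (-36 + 45 + 150)/(-3) = 5538 - (-1)*159/3 = 5538 - 1*(-53) = 5538 + 53 = 5591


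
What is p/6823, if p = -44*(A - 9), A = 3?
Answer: 264/6823 ≈ 0.038693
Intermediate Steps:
p = 264 (p = -44*(3 - 9) = -44*(-6) = 264)
p/6823 = 264/6823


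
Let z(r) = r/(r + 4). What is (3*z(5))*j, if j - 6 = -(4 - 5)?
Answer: 35/3 ≈ 11.667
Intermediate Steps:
z(r) = r/(4 + r)
j = 7 (j = 6 - (4 - 5) = 6 - 1*(-1) = 6 + 1 = 7)
(3*z(5))*j = (3*(5/(4 + 5)))*7 = (3*(5/9))*7 = (5/3)*7 = 35/3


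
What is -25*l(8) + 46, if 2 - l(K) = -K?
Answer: -204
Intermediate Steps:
l(K) = 2 + K (l(K) = 2 - (-1)*K = 2 + K)
-25*l(8) + 46 = -25*(2 + 8) + 46 = -25*10 + 46 = -250 + 46 = -204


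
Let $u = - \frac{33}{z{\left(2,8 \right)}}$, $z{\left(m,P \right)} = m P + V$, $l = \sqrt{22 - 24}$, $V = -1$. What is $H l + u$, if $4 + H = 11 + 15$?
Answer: $- \frac{11}{5} + 22 i \sqrt{2} \approx -2.2 + 31.113 i$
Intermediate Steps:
$H = 22$ ($H = -4 + \left(11 + 15\right) = -4 + 26 = 22$)
$l = i \sqrt{2}$ ($l = \sqrt{-2} = i \sqrt{2} \approx 1.4142 i$)
$z{\left(m,P \right)} = -1 + P m$ ($z{\left(m,P \right)} = m P - 1 = P m - 1 = -1 + P m$)
$u = - \frac{11}{5}$ ($u = - \frac{33}{-1 + 8 \cdot 2} = - \frac{33}{-1 + 16} = - \frac{33}{15} = \left(-33\right) \frac{1}{15} = - \frac{11}{5} \approx -2.2$)
$H l + u = 22 i \sqrt{2} - \frac{11}{5} = - \frac{11}{5} + 22 i \sqrt{2}$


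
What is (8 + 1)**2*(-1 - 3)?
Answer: -324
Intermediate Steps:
(8 + 1)**2*(-1 - 3) = 9**2*(-4) = 81*(-4) = -324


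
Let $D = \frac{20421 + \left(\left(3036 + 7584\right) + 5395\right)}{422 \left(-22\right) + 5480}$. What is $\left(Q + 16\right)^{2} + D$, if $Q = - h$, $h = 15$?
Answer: $- \frac{8158}{951} \approx -8.5783$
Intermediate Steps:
$Q = -15$ ($Q = \left(-1\right) 15 = -15$)
$D = - \frac{9109}{951}$ ($D = \frac{20421 + \left(10620 + 5395\right)}{-9284 + 5480} = \frac{20421 + 16015}{-3804} = 36436 \left(- \frac{1}{3804}\right) = - \frac{9109}{951} \approx -9.5783$)
$\left(Q + 16\right)^{2} + D = \left(-15 + 16\right)^{2} - \frac{9109}{951} = 1^{2} - \frac{9109}{951} = 1 - \frac{9109}{951} = - \frac{8158}{951}$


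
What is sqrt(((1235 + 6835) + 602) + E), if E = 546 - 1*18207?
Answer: I*sqrt(8989) ≈ 94.81*I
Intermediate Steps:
E = -17661 (E = 546 - 18207 = -17661)
sqrt(((1235 + 6835) + 602) + E) = sqrt(((1235 + 6835) + 602) - 17661) = sqrt((8070 + 602) - 17661) = sqrt(8672 - 17661) = sqrt(-8989) = I*sqrt(8989)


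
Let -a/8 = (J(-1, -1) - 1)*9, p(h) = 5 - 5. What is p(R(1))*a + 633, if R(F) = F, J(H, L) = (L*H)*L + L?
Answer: 633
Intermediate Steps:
J(H, L) = L + H*L² (J(H, L) = (H*L)*L + L = H*L² + L = L + H*L²)
p(h) = 0
a = 216 (a = -8*(-(1 - 1*(-1)) - 1)*9 = -8*(-(1 + 1) - 1)*9 = -8*(-1*2 - 1)*9 = -8*(-2 - 1)*9 = -(-24)*9 = -8*(-27) = 216)
p(R(1))*a + 633 = 0*216 + 633 = 0 + 633 = 633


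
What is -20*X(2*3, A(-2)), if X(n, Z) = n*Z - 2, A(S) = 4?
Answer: -440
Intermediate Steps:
X(n, Z) = -2 + Z*n (X(n, Z) = Z*n - 2 = -2 + Z*n)
-20*X(2*3, A(-2)) = -20*(-2 + 4*(2*3)) = -20*(-2 + 4*6) = -20*(-2 + 24) = -20*22 = -440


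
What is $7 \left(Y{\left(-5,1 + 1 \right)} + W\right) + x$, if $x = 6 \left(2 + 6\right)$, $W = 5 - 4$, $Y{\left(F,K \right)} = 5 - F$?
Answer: $125$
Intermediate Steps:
$W = 1$
$x = 48$ ($x = 6 \cdot 8 = 48$)
$7 \left(Y{\left(-5,1 + 1 \right)} + W\right) + x = 7 \left(\left(5 - -5\right) + 1\right) + 48 = 7 \left(\left(5 + 5\right) + 1\right) + 48 = 7 \left(10 + 1\right) + 48 = 7 \cdot 11 + 48 = 77 + 48 = 125$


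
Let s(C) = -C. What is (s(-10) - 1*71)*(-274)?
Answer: 16714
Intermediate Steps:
(s(-10) - 1*71)*(-274) = (-1*(-10) - 1*71)*(-274) = (10 - 71)*(-274) = -61*(-274) = 16714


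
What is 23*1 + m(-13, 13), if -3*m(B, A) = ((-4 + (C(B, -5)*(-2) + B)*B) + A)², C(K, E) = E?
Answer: -745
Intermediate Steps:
m(B, A) = -(-4 + A + B*(10 + B))²/3 (m(B, A) = -((-4 + (-5*(-2) + B)*B) + A)²/3 = -((-4 + (10 + B)*B) + A)²/3 = -((-4 + B*(10 + B)) + A)²/3 = -(-4 + A + B*(10 + B))²/3)
23*1 + m(-13, 13) = 23*1 - (-4 + 13 + (-13)² + 10*(-13))²/3 = 23 - (-4 + 13 + 169 - 130)²/3 = 23 - ⅓*48² = 23 - ⅓*2304 = 23 - 768 = -745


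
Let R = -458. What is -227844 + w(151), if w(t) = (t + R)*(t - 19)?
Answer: -268368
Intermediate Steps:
w(t) = (-458 + t)*(-19 + t) (w(t) = (t - 458)*(t - 19) = (-458 + t)*(-19 + t))
-227844 + w(151) = -227844 + (8702 + 151**2 - 477*151) = -227844 + (8702 + 22801 - 72027) = -227844 - 40524 = -268368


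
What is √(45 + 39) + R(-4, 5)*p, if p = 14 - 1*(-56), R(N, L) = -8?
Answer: -560 + 2*√21 ≈ -550.83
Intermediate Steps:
p = 70 (p = 14 + 56 = 70)
√(45 + 39) + R(-4, 5)*p = √(45 + 39) - 8*70 = √84 - 560 = 2*√21 - 560 = -560 + 2*√21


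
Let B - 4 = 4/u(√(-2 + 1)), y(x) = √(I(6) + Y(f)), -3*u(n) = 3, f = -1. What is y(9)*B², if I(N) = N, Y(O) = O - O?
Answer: 0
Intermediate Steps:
Y(O) = 0
u(n) = -1 (u(n) = -⅓*3 = -1)
y(x) = √6 (y(x) = √(6 + 0) = √6)
B = 0 (B = 4 + 4/(-1) = 4 + 4*(-1) = 4 - 4 = 0)
y(9)*B² = √6*0² = √6*0 = 0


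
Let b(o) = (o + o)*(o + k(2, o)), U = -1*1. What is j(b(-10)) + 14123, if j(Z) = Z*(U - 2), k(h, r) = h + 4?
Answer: 13883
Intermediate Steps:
k(h, r) = 4 + h
U = -1
b(o) = 2*o*(6 + o) (b(o) = (o + o)*(o + (4 + 2)) = (2*o)*(o + 6) = (2*o)*(6 + o) = 2*o*(6 + o))
j(Z) = -3*Z (j(Z) = Z*(-1 - 2) = Z*(-3) = -3*Z)
j(b(-10)) + 14123 = -6*(-10)*(6 - 10) + 14123 = -6*(-10)*(-4) + 14123 = -3*80 + 14123 = -240 + 14123 = 13883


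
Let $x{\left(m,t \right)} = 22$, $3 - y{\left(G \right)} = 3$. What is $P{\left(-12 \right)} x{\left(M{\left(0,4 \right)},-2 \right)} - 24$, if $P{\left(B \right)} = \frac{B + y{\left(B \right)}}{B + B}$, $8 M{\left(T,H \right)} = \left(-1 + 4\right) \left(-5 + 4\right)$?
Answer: $-13$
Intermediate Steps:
$y{\left(G \right)} = 0$ ($y{\left(G \right)} = 3 - 3 = 0$)
$M{\left(T,H \right)} = - \frac{3}{8}$ ($M{\left(T,H \right)} = \frac{\left(-1 + 4\right) \left(-5 + 4\right)}{8} = \frac{3 \left(-1\right)}{8} = \frac{1}{8} \left(-3\right) = - \frac{3}{8}$)
$P{\left(B \right)} = \frac{1}{2}$ ($P{\left(B \right)} = \frac{B + 0}{B + B} = \frac{B}{2 B} = B \frac{1}{2 B} = \frac{1}{2}$)
$P{\left(-12 \right)} x{\left(M{\left(0,4 \right)},-2 \right)} - 24 = \frac{1}{2} \cdot 22 - 24 = 11 - 24 = -13$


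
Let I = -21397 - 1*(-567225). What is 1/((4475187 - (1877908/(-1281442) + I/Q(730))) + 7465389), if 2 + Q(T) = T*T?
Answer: 170719469729/2038488878300447256 ≈ 8.3748e-8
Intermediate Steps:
Q(T) = -2 + T² (Q(T) = -2 + T*T = -2 + T²)
I = 545828 (I = -21397 + 567225 = 545828)
1/((4475187 - (1877908/(-1281442) + I/Q(730))) + 7465389) = 1/((4475187 - (1877908/(-1281442) + 545828/(-2 + 730²))) + 7465389) = 1/((4475187 - (1877908*(-1/1281442) + 545828/(-2 + 532900))) + 7465389) = 1/((4475187 - (-938954/640721 + 545828/532898)) + 7465389) = 1/((4475187 - (-938954/640721 + 545828*(1/532898))) + 7465389) = 1/((4475187 - (-938954/640721 + 272914/266449)) + 7465389) = 1/((4475187 - 1*(-75321623352/170719469729)) + 7465389) = 1/((4475187 + 75321623352/170719469729) + 7465389) = 1/(764001626899737675/170719469729 + 7465389) = 1/(2038488878300447256/170719469729) = 170719469729/2038488878300447256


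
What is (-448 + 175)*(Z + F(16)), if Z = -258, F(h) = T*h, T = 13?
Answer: 13650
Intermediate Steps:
F(h) = 13*h
(-448 + 175)*(Z + F(16)) = (-448 + 175)*(-258 + 13*16) = -273*(-258 + 208) = -273*(-50) = 13650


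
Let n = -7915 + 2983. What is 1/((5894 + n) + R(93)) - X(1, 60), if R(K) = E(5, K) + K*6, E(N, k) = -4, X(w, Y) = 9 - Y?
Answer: 77317/1516 ≈ 51.001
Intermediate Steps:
n = -4932
R(K) = -4 + 6*K (R(K) = -4 + K*6 = -4 + 6*K)
1/((5894 + n) + R(93)) - X(1, 60) = 1/((5894 - 4932) + (-4 + 6*93)) - (9 - 1*60) = 1/(962 + (-4 + 558)) - (9 - 60) = 1/(962 + 554) - 1*(-51) = 1/1516 + 51 = 77317/1516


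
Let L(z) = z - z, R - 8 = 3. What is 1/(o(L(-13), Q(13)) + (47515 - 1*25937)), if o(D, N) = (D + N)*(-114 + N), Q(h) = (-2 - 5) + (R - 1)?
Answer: 1/21245 ≈ 4.7070e-5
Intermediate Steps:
R = 11 (R = 8 + 3 = 11)
Q(h) = 3 (Q(h) = (-2 - 5) + (11 - 1) = -7 + 10 = 3)
L(z) = 0
o(D, N) = (-114 + N)*(D + N)
1/(o(L(-13), Q(13)) + (47515 - 1*25937)) = 1/((3² - 114*0 - 114*3 + 0*3) + (47515 - 1*25937)) = 1/((9 + 0 - 342 + 0) + (47515 - 25937)) = 1/(-333 + 21578) = 1/21245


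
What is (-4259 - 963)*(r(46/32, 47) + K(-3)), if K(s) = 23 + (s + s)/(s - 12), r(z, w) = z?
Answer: -5188057/40 ≈ -1.2970e+5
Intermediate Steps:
K(s) = 23 + 2*s/(-12 + s) (K(s) = 23 + (2*s)/(-12 + s) = 23 + 2*s/(-12 + s))
(-4259 - 963)*(r(46/32, 47) + K(-3)) = (-4259 - 963)*(46/32 + (-276 + 25*(-3))/(-12 - 3)) = -5222*(46*(1/32) + (-276 - 75)/(-15)) = -5222*(23/16 - 1/15*(-351)) = -5222*(23/16 + 117/5) = -5222*1987/80 = -5188057/40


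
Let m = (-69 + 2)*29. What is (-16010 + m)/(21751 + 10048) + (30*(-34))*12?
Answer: -389237713/31799 ≈ -12241.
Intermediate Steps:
m = -1943 (m = -67*29 = -1943)
(-16010 + m)/(21751 + 10048) + (30*(-34))*12 = (-16010 - 1943)/(21751 + 10048) + (30*(-34))*12 = -17953/31799 - 1020*12 = -17953*1/31799 - 12240 = -17953/31799 - 12240 = -389237713/31799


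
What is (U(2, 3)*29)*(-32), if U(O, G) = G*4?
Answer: -11136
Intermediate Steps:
U(O, G) = 4*G
(U(2, 3)*29)*(-32) = ((4*3)*29)*(-32) = (12*29)*(-32) = 348*(-32) = -11136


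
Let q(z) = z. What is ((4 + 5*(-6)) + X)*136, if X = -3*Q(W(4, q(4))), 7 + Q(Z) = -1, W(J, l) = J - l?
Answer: -272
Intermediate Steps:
Q(Z) = -8 (Q(Z) = -7 - 1 = -8)
X = 24 (X = -3*(-8) = 24)
((4 + 5*(-6)) + X)*136 = ((4 + 5*(-6)) + 24)*136 = ((4 - 30) + 24)*136 = (-26 + 24)*136 = -2*136 = -272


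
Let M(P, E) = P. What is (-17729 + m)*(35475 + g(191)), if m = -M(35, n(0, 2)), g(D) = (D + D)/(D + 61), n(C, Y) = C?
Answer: -39702904162/63 ≈ -6.3020e+8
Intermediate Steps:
g(D) = 2*D/(61 + D) (g(D) = (2*D)/(61 + D) = 2*D/(61 + D))
m = -35 (m = -1*35 = -35)
(-17729 + m)*(35475 + g(191)) = (-17729 - 35)*(35475 + 2*191/(61 + 191)) = -17764*(35475 + 2*191/252) = -17764*(35475 + 2*191*(1/252)) = -17764*(35475 + 191/126) = -17764*4470041/126 = -39702904162/63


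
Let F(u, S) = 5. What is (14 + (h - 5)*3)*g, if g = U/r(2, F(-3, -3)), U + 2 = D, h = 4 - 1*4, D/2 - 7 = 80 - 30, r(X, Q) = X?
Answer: -56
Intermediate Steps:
D = 114 (D = 14 + 2*(80 - 30) = 14 + 2*50 = 14 + 100 = 114)
h = 0 (h = 4 - 4 = 0)
U = 112 (U = -2 + 114 = 112)
g = 56 (g = 112/2 = 112*(1/2) = 56)
(14 + (h - 5)*3)*g = (14 + (0 - 5)*3)*56 = (14 - 5*3)*56 = (14 - 15)*56 = -1*56 = -56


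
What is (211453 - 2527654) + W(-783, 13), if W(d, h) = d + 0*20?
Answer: -2316984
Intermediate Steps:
W(d, h) = d (W(d, h) = d + 0 = d)
(211453 - 2527654) + W(-783, 13) = (211453 - 2527654) - 783 = -2316201 - 783 = -2316984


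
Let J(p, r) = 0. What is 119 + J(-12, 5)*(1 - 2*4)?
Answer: 119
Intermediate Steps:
119 + J(-12, 5)*(1 - 2*4) = 119 + 0*(1 - 2*4) = 119 + 0*(1 - 8) = 119 + 0*(-7) = 119 + 0 = 119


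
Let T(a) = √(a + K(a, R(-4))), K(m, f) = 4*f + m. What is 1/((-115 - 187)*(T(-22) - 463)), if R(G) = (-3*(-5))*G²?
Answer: 463/64462806 + √229/32231403 ≈ 7.6519e-6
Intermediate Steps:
R(G) = 15*G²
K(m, f) = m + 4*f
T(a) = √(960 + 2*a) (T(a) = √(a + (a + 4*(15*(-4)²))) = √(a + (a + 4*(15*16))) = √(a + (a + 4*240)) = √(a + (a + 960)) = √(a + (960 + a)) = √(960 + 2*a))
1/((-115 - 187)*(T(-22) - 463)) = 1/((-115 - 187)*(√(960 + 2*(-22)) - 463)) = 1/(-302*(√(960 - 44) - 463)) = 1/(-302*(√916 - 463)) = 1/(-302*(2*√229 - 463)) = 1/(-302*(-463 + 2*√229)) = 1/(139826 - 604*√229)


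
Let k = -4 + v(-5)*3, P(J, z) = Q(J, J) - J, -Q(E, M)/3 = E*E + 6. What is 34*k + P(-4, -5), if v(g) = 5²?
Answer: 2352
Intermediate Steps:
Q(E, M) = -18 - 3*E² (Q(E, M) = -3*(E*E + 6) = -3*(E² + 6) = -3*(6 + E²) = -18 - 3*E²)
P(J, z) = -18 - J - 3*J² (P(J, z) = (-18 - 3*J²) - J = -18 - J - 3*J²)
v(g) = 25
k = 71 (k = -4 + 25*3 = -4 + 75 = 71)
34*k + P(-4, -5) = 34*71 + (-18 - 1*(-4) - 3*(-4)²) = 2414 + (-18 + 4 - 3*16) = 2414 + (-18 + 4 - 48) = 2414 - 62 = 2352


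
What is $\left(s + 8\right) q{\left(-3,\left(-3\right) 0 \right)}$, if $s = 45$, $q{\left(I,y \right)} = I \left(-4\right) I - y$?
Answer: $-1908$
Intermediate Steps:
$q{\left(I,y \right)} = - y - 4 I^{2}$ ($q{\left(I,y \right)} = - 4 I I - y = - 4 I^{2} - y = - y - 4 I^{2}$)
$\left(s + 8\right) q{\left(-3,\left(-3\right) 0 \right)} = \left(45 + 8\right) \left(- \left(-3\right) 0 - 4 \left(-3\right)^{2}\right) = 53 \left(\left(-1\right) 0 - 36\right) = 53 \left(0 - 36\right) = 53 \left(-36\right) = -1908$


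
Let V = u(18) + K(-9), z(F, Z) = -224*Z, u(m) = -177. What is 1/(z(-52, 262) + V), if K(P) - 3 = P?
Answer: -1/58871 ≈ -1.6986e-5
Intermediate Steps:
K(P) = 3 + P
V = -183 (V = -177 + (3 - 9) = -177 - 6 = -183)
1/(z(-52, 262) + V) = 1/(-224*262 - 183) = 1/(-58688 - 183) = 1/(-58871) = -1/58871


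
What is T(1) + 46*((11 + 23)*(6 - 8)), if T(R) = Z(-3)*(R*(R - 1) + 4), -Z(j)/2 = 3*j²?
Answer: -3344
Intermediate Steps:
Z(j) = -6*j²
T(R) = -216 - 54*R*(-1 + R) (T(R) = (-6*(-3)²)*(R*(R - 1) + 4) = (-6*9)*(R*(-1 + R) + 4) = -54*(4 + R*(-1 + R)) = -216 - 54*R*(-1 + R))
T(1) + 46*((11 + 23)*(6 - 8)) = (-216 - 54*1² + 54*1) + 46*((11 + 23)*(6 - 8)) = (-216 - 54*1 + 54) + 46*(34*(-2)) = (-216 - 54 + 54) + 46*(-68) = -216 - 3128 = -3344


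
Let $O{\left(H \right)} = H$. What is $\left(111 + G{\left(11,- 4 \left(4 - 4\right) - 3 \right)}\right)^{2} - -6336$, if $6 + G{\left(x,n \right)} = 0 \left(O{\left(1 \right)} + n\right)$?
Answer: $17361$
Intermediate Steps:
$G{\left(x,n \right)} = -6$ ($G{\left(x,n \right)} = -6 + 0 \left(1 + n\right) = -6 + 0 = -6$)
$\left(111 + G{\left(11,- 4 \left(4 - 4\right) - 3 \right)}\right)^{2} - -6336 = \left(111 - 6\right)^{2} - -6336 = 105^{2} + 6336 = 11025 + 6336 = 17361$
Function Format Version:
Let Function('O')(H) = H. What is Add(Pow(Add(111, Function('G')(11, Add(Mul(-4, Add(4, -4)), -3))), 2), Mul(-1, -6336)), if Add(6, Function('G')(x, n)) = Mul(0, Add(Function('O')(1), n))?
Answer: 17361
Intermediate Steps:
Function('G')(x, n) = -6 (Function('G')(x, n) = Add(-6, Mul(0, Add(1, n))) = Add(-6, 0) = -6)
Add(Pow(Add(111, Function('G')(11, Add(Mul(-4, Add(4, -4)), -3))), 2), Mul(-1, -6336)) = Add(Pow(Add(111, -6), 2), Mul(-1, -6336)) = Add(Pow(105, 2), 6336) = Add(11025, 6336) = 17361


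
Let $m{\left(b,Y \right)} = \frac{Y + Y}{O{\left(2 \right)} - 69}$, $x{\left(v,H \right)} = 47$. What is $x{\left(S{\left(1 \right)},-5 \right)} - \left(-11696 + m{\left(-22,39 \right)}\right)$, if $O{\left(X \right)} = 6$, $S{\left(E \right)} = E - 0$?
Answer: $\frac{246629}{21} \approx 11744.0$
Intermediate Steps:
$S{\left(E \right)} = E$ ($S{\left(E \right)} = E + 0 = E$)
$m{\left(b,Y \right)} = - \frac{2 Y}{63}$ ($m{\left(b,Y \right)} = \frac{Y + Y}{6 - 69} = \frac{2 Y}{-63} = 2 Y \left(- \frac{1}{63}\right) = - \frac{2 Y}{63}$)
$x{\left(S{\left(1 \right)},-5 \right)} - \left(-11696 + m{\left(-22,39 \right)}\right) = 47 - \left(-11696 - \frac{26}{21}\right) = 47 - - \frac{245642}{21} = 47 + \frac{245642}{21} = \frac{246629}{21}$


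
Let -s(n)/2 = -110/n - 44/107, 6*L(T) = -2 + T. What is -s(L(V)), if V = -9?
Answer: 12752/107 ≈ 119.18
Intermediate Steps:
L(T) = -1/3 + T/6 (L(T) = (-2 + T)/6 = -1/3 + T/6)
s(n) = 88/107 + 220/n (s(n) = -2*(-110/n - 44/107) = -2*(-44/107 - 110/n) = 88/107 + 220/n)
-s(L(V)) = -(88/107 + 220/(-1/3 + (1/6)*(-9))) = -(88/107 + 220/(-1/3 - 3/2)) = -(88/107 + 220/(-11/6)) = -(88/107 + 220*(-6/11)) = -(88/107 - 120) = -1*(-12752/107) = 12752/107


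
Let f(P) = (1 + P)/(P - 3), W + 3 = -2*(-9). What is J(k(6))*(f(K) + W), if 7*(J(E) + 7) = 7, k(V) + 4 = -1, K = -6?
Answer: -280/3 ≈ -93.333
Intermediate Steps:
k(V) = -5 (k(V) = -4 - 1 = -5)
W = 15 (W = -3 - 2*(-9) = -3 + 18 = 15)
f(P) = (1 + P)/(-3 + P)
J(E) = -6 (J(E) = -7 + (1/7)*7 = -7 + 1 = -6)
J(k(6))*(f(K) + W) = -6*((1 - 6)/(-3 - 6) + 15) = -6*(-5/(-9) + 15) = -6*(-1/9*(-5) + 15) = -6*(5/9 + 15) = -6*140/9 = -280/3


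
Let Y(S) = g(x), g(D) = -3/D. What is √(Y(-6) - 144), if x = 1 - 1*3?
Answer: I*√570/2 ≈ 11.937*I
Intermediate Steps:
x = -2 (x = 1 - 3 = -2)
Y(S) = 3/2 (Y(S) = -3/(-2) = -3*(-½) = 3/2)
√(Y(-6) - 144) = √(3/2 - 144) = √(-285/2) = I*√570/2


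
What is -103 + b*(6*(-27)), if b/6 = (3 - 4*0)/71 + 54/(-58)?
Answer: 1566683/2059 ≈ 760.90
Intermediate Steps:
b = -10980/2059 (b = 6*((3 - 4*0)/71 + 54/(-58)) = 6*((3 + 0)*(1/71) + 54*(-1/58)) = 6*(3*(1/71) - 27/29) = 6*(3/71 - 27/29) = 6*(-1830/2059) = -10980/2059 ≈ -5.3327)
-103 + b*(6*(-27)) = -103 - 65880*(-27)/2059 = -103 - 10980/2059*(-162) = -103 + 1778760/2059 = 1566683/2059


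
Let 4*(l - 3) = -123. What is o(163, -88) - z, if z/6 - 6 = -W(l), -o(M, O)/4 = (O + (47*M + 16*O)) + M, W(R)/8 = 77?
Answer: -21652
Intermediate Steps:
l = -111/4 (l = 3 + (¼)*(-123) = 3 - 123/4 = -111/4 ≈ -27.750)
W(R) = 616 (W(R) = 8*77 = 616)
o(M, O) = -192*M - 68*O (o(M, O) = -4*((O + (47*M + 16*O)) + M) = -4*((O + (16*O + 47*M)) + M) = -4*((17*O + 47*M) + M) = -4*(17*O + 48*M) = -192*M - 68*O)
z = -3660 (z = 36 + 6*(-1*616) = 36 + 6*(-616) = 36 - 3696 = -3660)
o(163, -88) - z = (-192*163 - 68*(-88)) - 1*(-3660) = (-31296 + 5984) + 3660 = -25312 + 3660 = -21652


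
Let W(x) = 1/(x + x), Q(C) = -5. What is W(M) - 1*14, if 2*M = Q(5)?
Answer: -71/5 ≈ -14.200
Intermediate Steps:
M = -5/2 (M = (1/2)*(-5) = -5/2 ≈ -2.5000)
W(x) = 1/(2*x)
W(M) - 1*14 = 1/(2*(-5/2)) - 1*14 = (1/2)*(-2/5) - 14 = -1/5 - 14 = -71/5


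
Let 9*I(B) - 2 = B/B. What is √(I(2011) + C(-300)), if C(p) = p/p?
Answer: 2*√3/3 ≈ 1.1547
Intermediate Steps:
C(p) = 1
I(B) = ⅓ (I(B) = 2/9 + (B/B)/9 = 2/9 + (⅑)*1 = 2/9 + ⅑ = ⅓)
√(I(2011) + C(-300)) = √(⅓ + 1) = √(4/3) = 2*√3/3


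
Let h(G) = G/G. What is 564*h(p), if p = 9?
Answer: 564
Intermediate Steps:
h(G) = 1
564*h(p) = 564*1 = 564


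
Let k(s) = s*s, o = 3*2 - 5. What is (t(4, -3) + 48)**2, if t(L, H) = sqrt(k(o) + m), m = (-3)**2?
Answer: (48 + sqrt(10))**2 ≈ 2617.6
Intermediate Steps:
o = 1 (o = 6 - 5 = 1)
k(s) = s**2
m = 9
t(L, H) = sqrt(10) (t(L, H) = sqrt(1**2 + 9) = sqrt(1 + 9) = sqrt(10))
(t(4, -3) + 48)**2 = (sqrt(10) + 48)**2 = (48 + sqrt(10))**2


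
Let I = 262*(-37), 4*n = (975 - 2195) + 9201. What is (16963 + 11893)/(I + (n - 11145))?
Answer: -115424/75375 ≈ -1.5313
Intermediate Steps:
n = 7981/4 (n = ((975 - 2195) + 9201)/4 = (-1220 + 9201)/4 = (¼)*7981 = 7981/4 ≈ 1995.3)
I = -9694
(16963 + 11893)/(I + (n - 11145)) = (16963 + 11893)/(-9694 + (7981/4 - 11145)) = 28856/(-9694 - 36599/4) = 28856/(-75375/4) = 28856*(-4/75375) = -115424/75375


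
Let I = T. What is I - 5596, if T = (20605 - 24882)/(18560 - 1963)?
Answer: -13268727/2371 ≈ -5596.3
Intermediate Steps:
T = -611/2371 (T = -4277/16597 = -4277*1/16597 = -611/2371 ≈ -0.25770)
I = -611/2371 ≈ -0.25770
I - 5596 = -611/2371 - 5596 = -13268727/2371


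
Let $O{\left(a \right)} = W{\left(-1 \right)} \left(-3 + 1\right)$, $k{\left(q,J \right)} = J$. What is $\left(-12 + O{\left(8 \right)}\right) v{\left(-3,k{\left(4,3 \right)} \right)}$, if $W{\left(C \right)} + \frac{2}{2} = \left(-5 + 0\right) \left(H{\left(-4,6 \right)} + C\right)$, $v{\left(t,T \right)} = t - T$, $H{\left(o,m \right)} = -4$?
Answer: $360$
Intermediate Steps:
$W{\left(C \right)} = 19 - 5 C$ ($W{\left(C \right)} = -1 + \left(-5 + 0\right) \left(-4 + C\right) = -1 - 5 \left(-4 + C\right) = -1 - \left(-20 + 5 C\right) = 19 - 5 C$)
$O{\left(a \right)} = -48$ ($O{\left(a \right)} = \left(19 - -5\right) \left(-3 + 1\right) = \left(19 + 5\right) \left(-2\right) = 24 \left(-2\right) = -48$)
$\left(-12 + O{\left(8 \right)}\right) v{\left(-3,k{\left(4,3 \right)} \right)} = \left(-12 - 48\right) \left(-3 - 3\right) = - 60 \left(-3 - 3\right) = \left(-60\right) \left(-6\right) = 360$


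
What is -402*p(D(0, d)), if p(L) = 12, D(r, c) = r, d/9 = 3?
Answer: -4824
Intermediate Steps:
d = 27 (d = 9*3 = 27)
-402*p(D(0, d)) = -402*12 = -4824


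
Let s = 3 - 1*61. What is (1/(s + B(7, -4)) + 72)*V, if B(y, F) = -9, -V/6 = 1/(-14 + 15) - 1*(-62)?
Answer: -1823094/67 ≈ -27210.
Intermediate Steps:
V = -378 (V = -6*(1/(-14 + 15) - 1*(-62)) = -6*(1/1 + 62) = -6*(1 + 62) = -6*63 = -378)
s = -58 (s = 3 - 61 = -58)
(1/(s + B(7, -4)) + 72)*V = (1/(-58 - 9) + 72)*(-378) = (1/(-67) + 72)*(-378) = (-1/67 + 72)*(-378) = (4823/67)*(-378) = -1823094/67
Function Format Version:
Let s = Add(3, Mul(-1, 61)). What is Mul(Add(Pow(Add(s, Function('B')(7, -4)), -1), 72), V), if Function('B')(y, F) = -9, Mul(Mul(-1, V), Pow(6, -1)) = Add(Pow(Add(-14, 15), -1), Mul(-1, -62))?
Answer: Rational(-1823094, 67) ≈ -27210.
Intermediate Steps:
V = -378 (V = Mul(-6, Add(Pow(Add(-14, 15), -1), Mul(-1, -62))) = Mul(-6, Add(Pow(1, -1), 62)) = Mul(-6, Add(1, 62)) = Mul(-6, 63) = -378)
s = -58 (s = Add(3, -61) = -58)
Mul(Add(Pow(Add(s, Function('B')(7, -4)), -1), 72), V) = Mul(Add(Pow(Add(-58, -9), -1), 72), -378) = Mul(Add(Pow(-67, -1), 72), -378) = Mul(Add(Rational(-1, 67), 72), -378) = Mul(Rational(4823, 67), -378) = Rational(-1823094, 67)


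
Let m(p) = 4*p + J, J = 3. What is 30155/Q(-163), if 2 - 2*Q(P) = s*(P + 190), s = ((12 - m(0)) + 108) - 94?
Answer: -60310/619 ≈ -97.431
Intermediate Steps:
m(p) = 3 + 4*p (m(p) = 4*p + 3 = 3 + 4*p)
s = 23 (s = ((12 - (3 + 4*0)) + 108) - 94 = ((12 - (3 + 0)) + 108) - 94 = ((12 - 1*3) + 108) - 94 = ((12 - 3) + 108) - 94 = (9 + 108) - 94 = 117 - 94 = 23)
Q(P) = -2184 - 23*P/2 (Q(P) = 1 - 23*(P + 190)/2 = 1 - 23*(190 + P)/2 = 1 - (4370 + 23*P)/2 = 1 + (-2185 - 23*P/2) = -2184 - 23*P/2)
30155/Q(-163) = 30155/(-2184 - 23/2*(-163)) = 30155/(-2184 + 3749/2) = 30155/(-619/2) = 30155*(-2/619) = -60310/619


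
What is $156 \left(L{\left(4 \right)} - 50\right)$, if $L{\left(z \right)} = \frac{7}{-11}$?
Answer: $- \frac{86892}{11} \approx -7899.3$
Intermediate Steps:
$L{\left(z \right)} = - \frac{7}{11}$ ($L{\left(z \right)} = 7 \left(- \frac{1}{11}\right) = - \frac{7}{11}$)
$156 \left(L{\left(4 \right)} - 50\right) = 156 \left(- \frac{7}{11} - 50\right) = 156 \left(- \frac{557}{11}\right) = - \frac{86892}{11}$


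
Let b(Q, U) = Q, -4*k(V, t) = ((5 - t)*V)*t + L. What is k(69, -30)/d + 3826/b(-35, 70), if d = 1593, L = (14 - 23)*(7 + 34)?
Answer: -808541/8260 ≈ -97.886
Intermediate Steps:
L = -369 (L = -9*41 = -369)
k(V, t) = 369/4 - V*t*(5 - t)/4 (k(V, t) = -(((5 - t)*V)*t - 369)/4 = -((V*(5 - t))*t - 369)/4 = -(V*t*(5 - t) - 369)/4 = -(-369 + V*t*(5 - t))/4 = 369/4 - V*t*(5 - t)/4)
k(69, -30)/d + 3826/b(-35, 70) = (369/4 - 5/4*69*(-30) + (¼)*69*(-30)²)/1593 + 3826/(-35) = (369/4 + 5175/2 + (¼)*69*900)*(1/1593) + 3826*(-1/35) = (369/4 + 5175/2 + 15525)*(1/1593) - 3826/35 = (72819/4)*(1/1593) - 3826/35 = 2697/236 - 3826/35 = -808541/8260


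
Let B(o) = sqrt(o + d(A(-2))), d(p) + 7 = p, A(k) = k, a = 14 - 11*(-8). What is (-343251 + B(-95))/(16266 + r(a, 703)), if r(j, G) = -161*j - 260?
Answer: 343251/416 - I*sqrt(26)/208 ≈ 825.12 - 0.024515*I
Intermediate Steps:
a = 102 (a = 14 + 88 = 102)
d(p) = -7 + p
r(j, G) = -260 - 161*j
B(o) = sqrt(-9 + o) (B(o) = sqrt(o + (-7 - 2)) = sqrt(o - 9) = sqrt(-9 + o))
(-343251 + B(-95))/(16266 + r(a, 703)) = (-343251 + sqrt(-9 - 95))/(16266 + (-260 - 161*102)) = (-343251 + sqrt(-104))/(16266 + (-260 - 16422)) = (-343251 + 2*I*sqrt(26))/(16266 - 16682) = (-343251 + 2*I*sqrt(26))/(-416) = (-343251 + 2*I*sqrt(26))*(-1/416) = 343251/416 - I*sqrt(26)/208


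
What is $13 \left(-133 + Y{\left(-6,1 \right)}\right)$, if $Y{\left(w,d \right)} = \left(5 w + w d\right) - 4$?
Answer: $-2249$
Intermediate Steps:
$Y{\left(w,d \right)} = -4 + 5 w + d w$ ($Y{\left(w,d \right)} = \left(5 w + d w\right) - 4 = -4 + 5 w + d w$)
$13 \left(-133 + Y{\left(-6,1 \right)}\right) = 13 \left(-133 + \left(-4 + 5 \left(-6\right) + 1 \left(-6\right)\right)\right) = 13 \left(-133 - 40\right) = 13 \left(-173\right) = -2249$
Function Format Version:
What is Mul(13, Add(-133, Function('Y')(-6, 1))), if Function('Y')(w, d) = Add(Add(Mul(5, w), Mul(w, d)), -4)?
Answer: -2249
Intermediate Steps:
Function('Y')(w, d) = Add(-4, Mul(5, w), Mul(d, w)) (Function('Y')(w, d) = Add(Add(Mul(5, w), Mul(d, w)), -4) = Add(-4, Mul(5, w), Mul(d, w)))
Mul(13, Add(-133, Function('Y')(-6, 1))) = Mul(13, Add(-133, Add(-4, Mul(5, -6), Mul(1, -6)))) = Mul(13, Add(-133, Add(-4, -30, -6))) = Mul(13, Add(-133, -40)) = Mul(13, -173) = -2249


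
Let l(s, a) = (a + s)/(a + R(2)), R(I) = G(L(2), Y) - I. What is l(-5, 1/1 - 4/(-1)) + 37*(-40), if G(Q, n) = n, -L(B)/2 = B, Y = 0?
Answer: -1480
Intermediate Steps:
L(B) = -2*B
R(I) = -I (R(I) = 0 - I = -I)
l(s, a) = (a + s)/(-2 + a) (l(s, a) = (a + s)/(a - 1*2) = (a + s)/(a - 2) = (a + s)/(-2 + a))
l(-5, 1/1 - 4/(-1)) + 37*(-40) = ((1/1 - 4/(-1)) - 5)/(-2 + (1/1 - 4/(-1))) + 37*(-40) = ((1*1 - 4*(-1)) - 5)/(-2 + (1*1 - 4*(-1))) - 1480 = ((1 + 4) - 5)/(-2 + (1 + 4)) - 1480 = (5 - 5)/(-2 + 5) - 1480 = 0/3 - 1480 = (⅓)*0 - 1480 = 0 - 1480 = -1480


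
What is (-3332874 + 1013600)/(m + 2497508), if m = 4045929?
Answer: -2319274/6543437 ≈ -0.35444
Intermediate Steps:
(-3332874 + 1013600)/(m + 2497508) = (-3332874 + 1013600)/(4045929 + 2497508) = -2319274/6543437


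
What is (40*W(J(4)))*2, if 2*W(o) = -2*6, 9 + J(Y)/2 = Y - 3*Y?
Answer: -480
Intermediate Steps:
J(Y) = -18 - 4*Y (J(Y) = -18 + 2*(Y - 3*Y) = -18 + 2*(-2*Y) = -18 - 4*Y)
W(o) = -6 (W(o) = (-2*6)/2 = (½)*(-12) = -6)
(40*W(J(4)))*2 = (40*(-6))*2 = -240*2 = -480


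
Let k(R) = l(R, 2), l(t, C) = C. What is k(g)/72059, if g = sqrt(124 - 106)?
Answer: 2/72059 ≈ 2.7755e-5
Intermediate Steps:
g = 3*sqrt(2) (g = sqrt(18) = 3*sqrt(2) ≈ 4.2426)
k(R) = 2
k(g)/72059 = 2/72059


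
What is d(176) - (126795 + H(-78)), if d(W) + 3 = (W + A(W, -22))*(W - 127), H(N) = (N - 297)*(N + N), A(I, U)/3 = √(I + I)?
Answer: -176674 + 588*√22 ≈ -1.7392e+5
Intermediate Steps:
A(I, U) = 3*√2*√I (A(I, U) = 3*√(I + I) = 3*√(2*I) = 3*(√2*√I) = 3*√2*√I)
H(N) = 2*N*(-297 + N) (H(N) = (-297 + N)*(2*N) = 2*N*(-297 + N))
d(W) = -3 + (-127 + W)*(W + 3*√2*√W) (d(W) = -3 + (W + 3*√2*√W)*(W - 127) = -3 + (W + 3*√2*√W)*(-127 + W) = -3 + (-127 + W)*(W + 3*√2*√W))
d(176) - (126795 + H(-78)) = (-3 + 176² - 127*176 - 381*√2*√176 + 3*√2*176^(3/2)) - (126795 + 2*(-78)*(-297 - 78)) = (-3 + 30976 - 22352 - 381*√2*4*√11 + 3*√2*(704*√11)) - (126795 + 2*(-78)*(-375)) = (-3 + 30976 - 22352 - 1524*√22 + 2112*√22) - (126795 + 58500) = (8621 + 588*√22) - 1*185295 = (8621 + 588*√22) - 185295 = -176674 + 588*√22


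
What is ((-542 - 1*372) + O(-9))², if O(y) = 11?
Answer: 815409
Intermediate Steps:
((-542 - 1*372) + O(-9))² = ((-542 - 1*372) + 11)² = ((-542 - 372) + 11)² = (-914 + 11)² = (-903)² = 815409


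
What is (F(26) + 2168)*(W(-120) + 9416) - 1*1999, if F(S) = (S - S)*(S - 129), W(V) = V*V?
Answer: 51631089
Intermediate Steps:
W(V) = V²
F(S) = 0 (F(S) = 0*(-129 + S) = 0)
(F(26) + 2168)*(W(-120) + 9416) - 1*1999 = (0 + 2168)*((-120)² + 9416) - 1*1999 = 2168*(14400 + 9416) - 1999 = 2168*23816 - 1999 = 51633088 - 1999 = 51631089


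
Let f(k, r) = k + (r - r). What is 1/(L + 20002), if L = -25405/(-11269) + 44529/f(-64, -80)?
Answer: 721216/13925591051 ≈ 5.1791e-5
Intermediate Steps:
f(k, r) = k (f(k, r) = k + 0 = k)
L = -500171381/721216 (L = -25405/(-11269) + 44529/(-64) = -25405*(-1/11269) + 44529*(-1/64) = 25405/11269 - 44529/64 = -500171381/721216 ≈ -693.51)
1/(L + 20002) = 1/(-500171381/721216 + 20002) = 1/(13925591051/721216) = 721216/13925591051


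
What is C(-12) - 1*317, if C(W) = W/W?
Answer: -316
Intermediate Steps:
C(W) = 1
C(-12) - 1*317 = 1 - 1*317 = 1 - 317 = -316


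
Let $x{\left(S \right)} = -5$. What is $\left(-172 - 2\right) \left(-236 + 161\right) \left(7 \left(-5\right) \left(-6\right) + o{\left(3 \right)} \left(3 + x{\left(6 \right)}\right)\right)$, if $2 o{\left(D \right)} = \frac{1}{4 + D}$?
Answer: $\frac{19170450}{7} \approx 2.7386 \cdot 10^{6}$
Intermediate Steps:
$o{\left(D \right)} = \frac{1}{2 \left(4 + D\right)}$
$\left(-172 - 2\right) \left(-236 + 161\right) \left(7 \left(-5\right) \left(-6\right) + o{\left(3 \right)} \left(3 + x{\left(6 \right)}\right)\right) = \left(-172 - 2\right) \left(-236 + 161\right) \left(7 \left(-5\right) \left(-6\right) + \frac{1}{2 \left(4 + 3\right)} \left(3 - 5\right)\right) = \left(-174\right) \left(-75\right) \left(\left(-35\right) \left(-6\right) + \frac{1}{2 \cdot 7} \left(-2\right)\right) = 13050 \left(210 + \frac{1}{2} \cdot \frac{1}{7} \left(-2\right)\right) = 13050 \left(210 + \frac{1}{14} \left(-2\right)\right) = 13050 \left(210 - \frac{1}{7}\right) = 13050 \cdot \frac{1469}{7} = \frac{19170450}{7}$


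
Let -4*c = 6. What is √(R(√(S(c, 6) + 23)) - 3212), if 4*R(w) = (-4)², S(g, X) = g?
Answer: 2*I*√802 ≈ 56.639*I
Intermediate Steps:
c = -3/2 (c = -¼*6 = -3/2 ≈ -1.5000)
R(w) = 4 (R(w) = (¼)*(-4)² = (¼)*16 = 4)
√(R(√(S(c, 6) + 23)) - 3212) = √(4 - 3212) = √(-3208) = 2*I*√802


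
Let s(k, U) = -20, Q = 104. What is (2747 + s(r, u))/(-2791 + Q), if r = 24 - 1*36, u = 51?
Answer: -2727/2687 ≈ -1.0149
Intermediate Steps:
r = -12 (r = 24 - 36 = -12)
(2747 + s(r, u))/(-2791 + Q) = (2747 - 20)/(-2791 + 104) = 2727/(-2687) = 2727*(-1/2687) = -2727/2687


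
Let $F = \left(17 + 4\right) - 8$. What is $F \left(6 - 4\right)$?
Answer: $26$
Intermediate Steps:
$F = 13$ ($F = 21 - 8 = 13$)
$F \left(6 - 4\right) = 13 \left(6 - 4\right) = 13 \cdot 2 = 26$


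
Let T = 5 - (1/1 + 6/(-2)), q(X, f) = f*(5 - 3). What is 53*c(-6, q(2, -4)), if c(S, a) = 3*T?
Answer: 1113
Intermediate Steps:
q(X, f) = 2*f (q(X, f) = f*2 = 2*f)
T = 7 (T = 5 - (1*1 + 6*(-1/2)) = 5 - (1 - 3) = 5 - 1*(-2) = 5 + 2 = 7)
c(S, a) = 21 (c(S, a) = 3*7 = 21)
53*c(-6, q(2, -4)) = 53*21 = 1113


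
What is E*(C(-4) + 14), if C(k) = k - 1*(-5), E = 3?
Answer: 45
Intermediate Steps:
C(k) = 5 + k (C(k) = k + 5 = 5 + k)
E*(C(-4) + 14) = 3*((5 - 4) + 14) = 3*(1 + 14) = 3*15 = 45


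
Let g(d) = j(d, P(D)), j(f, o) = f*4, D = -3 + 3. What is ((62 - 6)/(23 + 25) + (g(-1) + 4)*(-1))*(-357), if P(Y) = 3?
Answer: -833/2 ≈ -416.50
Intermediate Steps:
D = 0
j(f, o) = 4*f
g(d) = 4*d
((62 - 6)/(23 + 25) + (g(-1) + 4)*(-1))*(-357) = ((62 - 6)/(23 + 25) + (4*(-1) + 4)*(-1))*(-357) = (56/48 + (-4 + 4)*(-1))*(-357) = (56*(1/48) + 0*(-1))*(-357) = (7/6 + 0)*(-357) = (7/6)*(-357) = -833/2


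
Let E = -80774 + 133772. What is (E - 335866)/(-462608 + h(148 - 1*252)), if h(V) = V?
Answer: 70717/115678 ≈ 0.61133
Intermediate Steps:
E = 52998
(E - 335866)/(-462608 + h(148 - 1*252)) = (52998 - 335866)/(-462608 + (148 - 1*252)) = -282868/(-462608 + (148 - 252)) = -282868/(-462608 - 104) = -282868/(-462712) = -282868*(-1/462712) = 70717/115678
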